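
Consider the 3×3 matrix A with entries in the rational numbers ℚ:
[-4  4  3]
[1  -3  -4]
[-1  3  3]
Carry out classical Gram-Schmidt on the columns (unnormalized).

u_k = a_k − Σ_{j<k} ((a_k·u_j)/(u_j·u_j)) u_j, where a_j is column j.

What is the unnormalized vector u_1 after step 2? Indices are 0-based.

u_1 = (-8/9, -16/9, 16/9)

Step 1: u_0 = a_0 = (-4, 1, -1).
Step 2: u_1 = a_1 − (-11/9)·u_0 = (-8/9, -16/9, 16/9).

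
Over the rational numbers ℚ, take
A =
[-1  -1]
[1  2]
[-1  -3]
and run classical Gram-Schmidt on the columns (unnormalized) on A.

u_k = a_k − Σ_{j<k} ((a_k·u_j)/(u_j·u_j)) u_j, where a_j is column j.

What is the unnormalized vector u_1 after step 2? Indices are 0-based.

u_1 = (1, 0, -1)

Step 1: u_0 = a_0 = (-1, 1, -1).
Step 2: u_1 = a_1 − (2)·u_0 = (1, 0, -1).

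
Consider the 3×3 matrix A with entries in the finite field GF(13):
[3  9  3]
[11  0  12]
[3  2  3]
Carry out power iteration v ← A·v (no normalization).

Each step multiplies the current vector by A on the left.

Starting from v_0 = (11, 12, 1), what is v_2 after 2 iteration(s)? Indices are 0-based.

v_0 = (11, 12, 1).
v_1 = A·v_0 = (1, 3, 8).
v_2 = A·v_1 = (2, 3, 7).

v_2 = (2, 3, 7)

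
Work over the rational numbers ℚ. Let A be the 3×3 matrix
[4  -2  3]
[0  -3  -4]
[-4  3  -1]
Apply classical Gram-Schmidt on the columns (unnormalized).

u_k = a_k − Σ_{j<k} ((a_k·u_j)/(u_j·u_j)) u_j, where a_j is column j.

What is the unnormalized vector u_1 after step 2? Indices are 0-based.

u_1 = (1/2, -3, 1/2)

Step 1: u_0 = a_0 = (4, 0, -4).
Step 2: u_1 = a_1 − (-5/8)·u_0 = (1/2, -3, 1/2).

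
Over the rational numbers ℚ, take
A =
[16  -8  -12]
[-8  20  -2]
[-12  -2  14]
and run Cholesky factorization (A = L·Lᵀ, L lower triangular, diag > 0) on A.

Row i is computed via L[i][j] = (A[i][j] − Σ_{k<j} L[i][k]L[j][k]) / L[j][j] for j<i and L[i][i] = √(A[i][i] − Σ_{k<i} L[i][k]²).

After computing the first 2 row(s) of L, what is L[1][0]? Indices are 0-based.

L[1][0] = -2

Step 1: L[0][0] = √(16) = 4.
  L[1][0] = (-8) / L[0][0] = -2.
Step 2: L[1][1] = √(16) = 4.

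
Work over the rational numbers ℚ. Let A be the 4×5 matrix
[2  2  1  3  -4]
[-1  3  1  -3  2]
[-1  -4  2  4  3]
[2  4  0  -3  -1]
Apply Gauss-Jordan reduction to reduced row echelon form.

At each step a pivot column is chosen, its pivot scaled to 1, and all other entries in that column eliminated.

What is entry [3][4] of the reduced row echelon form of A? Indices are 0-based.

M[3][4] = -101/91

[1] R0 /= 2  ⇒  (1, 1, 1/2, 3/2, -2)
     R1 -= -1·R0  ⇒  (0, 4, 3/2, -3/2, 0)
     R2 -= -1·R0  ⇒  (0, -3, 5/2, 11/2, 1)
     R3 -= 2·R0  ⇒  (0, 2, -1, -6, 3)
[2] R1 /= 4  ⇒  (0, 1, 3/8, -3/8, 0)
     R0 -= 1·R1  ⇒  (1, 0, 1/8, 15/8, -2)
     R2 -= -3·R1  ⇒  (0, 0, 29/8, 35/8, 1)
     R3 -= 2·R1  ⇒  (0, 0, -7/4, -21/4, 3)
[3] R2 /= 29/8  ⇒  (0, 0, 1, 35/29, 8/29)
     R0 -= 1/8·R2  ⇒  (1, 0, 0, 50/29, -59/29)
     R1 -= 3/8·R2  ⇒  (0, 1, 0, -24/29, -3/29)
     R3 -= -7/4·R2  ⇒  (0, 0, 0, -91/29, 101/29)
[4] R3 /= -91/29  ⇒  (0, 0, 0, 1, -101/91)
     R0 -= 50/29·R3  ⇒  (1, 0, 0, 0, -11/91)
     R1 -= -24/29·R3  ⇒  (0, 1, 0, 0, -93/91)
     R2 -= 35/29·R3  ⇒  (0, 0, 1, 0, 21/13)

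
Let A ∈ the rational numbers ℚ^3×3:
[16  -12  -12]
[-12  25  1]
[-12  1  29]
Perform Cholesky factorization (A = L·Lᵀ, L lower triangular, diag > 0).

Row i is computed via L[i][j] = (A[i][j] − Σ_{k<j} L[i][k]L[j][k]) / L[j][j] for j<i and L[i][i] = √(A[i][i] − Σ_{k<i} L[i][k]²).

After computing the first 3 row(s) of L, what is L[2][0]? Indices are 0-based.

Step 1: L[0][0] = √(16) = 4.
  L[1][0] = (-12) / L[0][0] = -3.
Step 2: L[1][1] = √(16) = 4.
  L[2][0] = (-12) / L[0][0] = -3.
  L[2][1] = (-8) / L[1][1] = -2.
Step 3: L[2][2] = √(16) = 4.

L[2][0] = -3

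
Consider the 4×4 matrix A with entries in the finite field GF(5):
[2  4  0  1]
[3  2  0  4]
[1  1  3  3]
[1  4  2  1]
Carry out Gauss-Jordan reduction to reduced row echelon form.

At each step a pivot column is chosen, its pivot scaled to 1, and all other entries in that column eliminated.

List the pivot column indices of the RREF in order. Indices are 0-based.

pivot columns: 0, 1, 2, 3

pivot(0,0)=2: scale R0 → (1, 2, 0, 3)
  clear (1,0): R1 −= (3)R0 → (0, 1, 0, 0)
  clear (2,0): R2 −= (1)R0 → (0, 4, 3, 0)
  clear (3,0): R3 −= (1)R0 → (0, 2, 2, 3)
pivot(1,1)=1: scale R1 → (0, 1, 0, 0)
  clear (0,1): R0 −= (2)R1 → (1, 0, 0, 3)
  clear (2,1): R2 −= (4)R1 → (0, 0, 3, 0)
  clear (3,1): R3 −= (2)R1 → (0, 0, 2, 3)
pivot(2,2)=3: scale R2 → (0, 0, 1, 0)
  clear (3,2): R3 −= (2)R2 → (0, 0, 0, 3)
pivot(3,3)=3: scale R3 → (0, 0, 0, 1)
  clear (0,3): R0 −= (3)R3 → (1, 0, 0, 0)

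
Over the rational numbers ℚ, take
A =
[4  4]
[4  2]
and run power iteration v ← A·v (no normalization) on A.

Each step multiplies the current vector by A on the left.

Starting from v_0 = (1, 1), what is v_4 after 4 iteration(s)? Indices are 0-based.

v_4 = (2848, 2224)

v_0 = (1, 1).
v_1 = A·v_0 = (8, 6).
v_2 = A·v_1 = (56, 44).
v_3 = A·v_2 = (400, 312).
v_4 = A·v_3 = (2848, 2224).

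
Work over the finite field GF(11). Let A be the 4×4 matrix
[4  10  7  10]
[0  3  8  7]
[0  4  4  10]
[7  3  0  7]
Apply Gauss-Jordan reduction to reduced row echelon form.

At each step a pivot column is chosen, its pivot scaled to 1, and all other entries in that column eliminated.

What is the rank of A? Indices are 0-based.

rank = 4

step 1: normalize row 0 (÷4) = (1, 8, 10, 8)
  row 3: subtract 7×row0 = (0, 2, 7, 6)
step 2: normalize row 1 (÷3) = (0, 1, 10, 6)
  row 0: subtract 8×row1 = (1, 0, 7, 4)
  row 2: subtract 4×row1 = (0, 0, 8, 8)
  row 3: subtract 2×row1 = (0, 0, 9, 5)
step 3: normalize row 2 (÷8) = (0, 0, 1, 1)
  row 0: subtract 7×row2 = (1, 0, 0, 8)
  row 1: subtract 10×row2 = (0, 1, 0, 7)
  row 3: subtract 9×row2 = (0, 0, 0, 7)
step 4: normalize row 3 (÷7) = (0, 0, 0, 1)
  row 0: subtract 8×row3 = (1, 0, 0, 0)
  row 1: subtract 7×row3 = (0, 1, 0, 0)
  row 2: subtract 1×row3 = (0, 0, 1, 0)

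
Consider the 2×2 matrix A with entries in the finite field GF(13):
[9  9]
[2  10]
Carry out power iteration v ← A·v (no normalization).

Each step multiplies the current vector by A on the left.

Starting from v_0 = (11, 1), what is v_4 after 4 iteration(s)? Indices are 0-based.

v_0 = (11, 1).
v_1 = A·v_0 = (4, 6).
v_2 = A·v_1 = (12, 3).
v_3 = A·v_2 = (5, 2).
v_4 = A·v_3 = (11, 4).

v_4 = (11, 4)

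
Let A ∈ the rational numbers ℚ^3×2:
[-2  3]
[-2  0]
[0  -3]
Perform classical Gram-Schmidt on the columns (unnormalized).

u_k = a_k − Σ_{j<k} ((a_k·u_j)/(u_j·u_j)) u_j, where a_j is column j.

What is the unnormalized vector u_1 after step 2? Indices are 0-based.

u_1 = (3/2, -3/2, -3)

Step 1: u_0 = a_0 = (-2, -2, 0).
Step 2: u_1 = a_1 − (-3/4)·u_0 = (3/2, -3/2, -3).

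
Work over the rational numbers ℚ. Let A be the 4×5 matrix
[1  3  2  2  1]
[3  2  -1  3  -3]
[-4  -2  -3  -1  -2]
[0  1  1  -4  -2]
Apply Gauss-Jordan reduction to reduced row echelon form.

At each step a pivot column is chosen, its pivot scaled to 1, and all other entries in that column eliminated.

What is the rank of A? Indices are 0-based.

rank = 4

[1] R0 /= 1  ⇒  (1, 3, 2, 2, 1)
     R1 -= 3·R0  ⇒  (0, -7, -7, -3, -6)
     R2 -= -4·R0  ⇒  (0, 10, 5, 7, 2)
[2] R1 /= -7  ⇒  (0, 1, 1, 3/7, 6/7)
     R0 -= 3·R1  ⇒  (1, 0, -1, 5/7, -11/7)
     R2 -= 10·R1  ⇒  (0, 0, -5, 19/7, -46/7)
     R3 -= 1·R1  ⇒  (0, 0, 0, -31/7, -20/7)
[3] R2 /= -5  ⇒  (0, 0, 1, -19/35, 46/35)
     R0 -= -1·R2  ⇒  (1, 0, 0, 6/35, -9/35)
     R1 -= 1·R2  ⇒  (0, 1, 0, 34/35, -16/35)
[4] R3 /= -31/7  ⇒  (0, 0, 0, 1, 20/31)
     R0 -= 6/35·R3  ⇒  (1, 0, 0, 0, -57/155)
     R1 -= 34/35·R3  ⇒  (0, 1, 0, 0, -168/155)
     R2 -= -19/35·R3  ⇒  (0, 0, 1, 0, 258/155)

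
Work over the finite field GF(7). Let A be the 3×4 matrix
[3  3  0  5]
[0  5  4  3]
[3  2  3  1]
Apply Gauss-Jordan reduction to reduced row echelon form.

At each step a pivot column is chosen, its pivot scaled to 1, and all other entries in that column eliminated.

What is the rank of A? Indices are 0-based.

[1] R0 /= 3  ⇒  (1, 1, 0, 4)
     R2 -= 3·R0  ⇒  (0, 6, 3, 3)
[2] R1 /= 5  ⇒  (0, 1, 5, 2)
     R0 -= 1·R1  ⇒  (1, 0, 2, 2)
     R2 -= 6·R1  ⇒  (0, 0, 1, 5)
[3] R2 /= 1  ⇒  (0, 0, 1, 5)
     R0 -= 2·R2  ⇒  (1, 0, 0, 6)
     R1 -= 5·R2  ⇒  (0, 1, 0, 5)

rank = 3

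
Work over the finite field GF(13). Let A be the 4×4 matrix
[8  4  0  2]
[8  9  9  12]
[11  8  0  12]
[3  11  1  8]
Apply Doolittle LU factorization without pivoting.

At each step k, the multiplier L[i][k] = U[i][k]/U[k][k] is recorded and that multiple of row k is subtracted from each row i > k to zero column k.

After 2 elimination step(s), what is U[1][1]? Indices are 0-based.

U[1][1] = 5

[col 0] pivot 8
  R1 -= 1*R0 → (0, 5, 9, 10)  (L[1][0] := 1)
  R2 -= 3*R0 → (0, 9, 0, 6)  (L[2][0] := 3)
  R3 -= 2*R0 → (0, 3, 1, 4)  (L[3][0] := 2)
[col 1] pivot 5
  R2 -= 7*R1 → (0, 0, 2, 1)  (L[2][1] := 7)
  R3 -= 11*R1 → (0, 0, 6, 11)  (L[3][1] := 11)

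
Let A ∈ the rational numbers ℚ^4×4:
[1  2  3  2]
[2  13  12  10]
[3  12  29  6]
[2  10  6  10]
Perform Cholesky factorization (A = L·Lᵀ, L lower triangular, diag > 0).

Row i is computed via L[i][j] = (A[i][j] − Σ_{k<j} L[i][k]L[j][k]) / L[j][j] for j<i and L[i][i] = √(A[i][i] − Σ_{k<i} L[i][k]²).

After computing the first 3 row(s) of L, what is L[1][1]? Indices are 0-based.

Step 1: L[0][0] = √(1) = 1.
  L[1][0] = (2) / L[0][0] = 2.
Step 2: L[1][1] = √(9) = 3.
  L[2][0] = (3) / L[0][0] = 3.
  L[2][1] = (6) / L[1][1] = 2.
Step 3: L[2][2] = √(16) = 4.

L[1][1] = 3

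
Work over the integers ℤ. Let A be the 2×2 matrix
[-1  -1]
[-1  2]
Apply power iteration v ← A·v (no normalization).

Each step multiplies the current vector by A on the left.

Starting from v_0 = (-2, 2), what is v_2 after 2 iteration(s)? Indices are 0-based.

v_0 = (-2, 2).
v_1 = A·v_0 = (0, 6).
v_2 = A·v_1 = (-6, 12).

v_2 = (-6, 12)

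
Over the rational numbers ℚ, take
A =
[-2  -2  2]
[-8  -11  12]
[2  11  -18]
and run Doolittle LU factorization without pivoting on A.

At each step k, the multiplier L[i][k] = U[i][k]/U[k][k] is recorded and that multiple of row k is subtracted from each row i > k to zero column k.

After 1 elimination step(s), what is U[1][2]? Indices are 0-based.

[col 0] pivot -2
  R1 -= 4*R0 → (0, -3, 4)  (L[1][0] := 4)
  R2 -= -1*R0 → (0, 9, -16)  (L[2][0] := -1)

U[1][2] = 4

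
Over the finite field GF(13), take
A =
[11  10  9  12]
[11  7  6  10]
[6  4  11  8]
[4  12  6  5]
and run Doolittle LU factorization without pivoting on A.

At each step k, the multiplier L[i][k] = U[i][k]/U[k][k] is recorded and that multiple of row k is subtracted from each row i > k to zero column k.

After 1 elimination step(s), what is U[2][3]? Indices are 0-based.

U[2][3] = 5

Step 1: pivot at (0,0) is 11.
  row1 ← row1 − (1)·row0  ⇒  L[1][0]=1, U row1=(0, 10, 10, 11)
  row2 ← row2 − (10)·row0  ⇒  L[2][0]=10, U row2=(0, 8, 12, 5)
  row3 ← row3 − (11)·row0  ⇒  L[3][0]=11, U row3=(0, 6, 11, 3)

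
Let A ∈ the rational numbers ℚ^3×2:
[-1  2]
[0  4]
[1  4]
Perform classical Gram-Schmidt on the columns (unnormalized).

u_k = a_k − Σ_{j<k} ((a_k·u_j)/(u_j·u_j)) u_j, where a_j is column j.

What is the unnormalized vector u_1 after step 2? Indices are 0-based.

Step 1: u_0 = a_0 = (-1, 0, 1).
Step 2: u_1 = a_1 − (1)·u_0 = (3, 4, 3).

u_1 = (3, 4, 3)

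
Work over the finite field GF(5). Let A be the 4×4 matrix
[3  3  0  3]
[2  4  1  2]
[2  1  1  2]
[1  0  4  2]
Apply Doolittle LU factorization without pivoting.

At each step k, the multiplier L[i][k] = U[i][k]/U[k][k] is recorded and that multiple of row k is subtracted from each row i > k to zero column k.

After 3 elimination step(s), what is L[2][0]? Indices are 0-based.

Step 1: pivot at (0,0) is 3.
  row1 ← row1 − (4)·row0  ⇒  L[1][0]=4, U row1=(0, 2, 1, 0)
  row2 ← row2 − (4)·row0  ⇒  L[2][0]=4, U row2=(0, 4, 1, 0)
  row3 ← row3 − (2)·row0  ⇒  L[3][0]=2, U row3=(0, 4, 4, 1)
Step 2: pivot at (1,1) is 2.
  row2 ← row2 − (2)·row1  ⇒  L[2][1]=2, U row2=(0, 0, 4, 0)
  row3 ← row3 − (2)·row1  ⇒  L[3][1]=2, U row3=(0, 0, 2, 1)
Step 3: pivot at (2,2) is 4.
  row3 ← row3 − (3)·row2  ⇒  L[3][2]=3, U row3=(0, 0, 0, 1)

L[2][0] = 4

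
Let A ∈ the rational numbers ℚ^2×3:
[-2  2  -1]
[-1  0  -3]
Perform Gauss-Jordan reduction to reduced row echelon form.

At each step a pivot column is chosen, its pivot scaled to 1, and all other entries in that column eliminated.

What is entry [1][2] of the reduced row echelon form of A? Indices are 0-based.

M[1][2] = 5/2

[1] R0 /= -2  ⇒  (1, -1, 1/2)
     R1 -= -1·R0  ⇒  (0, -1, -5/2)
[2] R1 /= -1  ⇒  (0, 1, 5/2)
     R0 -= -1·R1  ⇒  (1, 0, 3)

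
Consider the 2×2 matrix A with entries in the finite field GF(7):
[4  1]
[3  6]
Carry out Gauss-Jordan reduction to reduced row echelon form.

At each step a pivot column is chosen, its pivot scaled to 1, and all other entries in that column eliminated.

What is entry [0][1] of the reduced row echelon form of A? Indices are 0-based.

M[0][1] = 2

step 1: normalize row 0 (÷4) = (1, 2)
  row 1: subtract 3×row0 = (0, 0)
skip col 1 (zero from row 1)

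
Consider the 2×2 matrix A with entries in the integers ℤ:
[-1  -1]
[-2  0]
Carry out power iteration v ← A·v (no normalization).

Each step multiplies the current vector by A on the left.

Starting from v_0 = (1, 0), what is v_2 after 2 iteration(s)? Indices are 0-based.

v_2 = (3, 2)

v_0 = (1, 0).
v_1 = A·v_0 = (-1, -2).
v_2 = A·v_1 = (3, 2).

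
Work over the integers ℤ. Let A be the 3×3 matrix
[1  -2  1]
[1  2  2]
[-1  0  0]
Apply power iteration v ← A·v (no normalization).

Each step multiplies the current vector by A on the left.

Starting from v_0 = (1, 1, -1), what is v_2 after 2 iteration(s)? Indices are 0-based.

v_2 = (-5, -2, 2)

v_0 = (1, 1, -1).
v_1 = A·v_0 = (-2, 1, -1).
v_2 = A·v_1 = (-5, -2, 2).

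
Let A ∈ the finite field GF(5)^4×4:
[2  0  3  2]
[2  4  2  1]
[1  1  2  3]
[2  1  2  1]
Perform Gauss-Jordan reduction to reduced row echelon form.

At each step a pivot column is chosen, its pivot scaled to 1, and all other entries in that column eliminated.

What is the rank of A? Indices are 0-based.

step 1: normalize row 0 (÷2) = (1, 0, 4, 1)
  row 1: subtract 2×row0 = (0, 4, 4, 4)
  row 2: subtract 1×row0 = (0, 1, 3, 2)
  row 3: subtract 2×row0 = (0, 1, 4, 4)
step 2: normalize row 1 (÷4) = (0, 1, 1, 1)
  row 2: subtract 1×row1 = (0, 0, 2, 1)
  row 3: subtract 1×row1 = (0, 0, 3, 3)
step 3: normalize row 2 (÷2) = (0, 0, 1, 3)
  row 0: subtract 4×row2 = (1, 0, 0, 4)
  row 1: subtract 1×row2 = (0, 1, 0, 3)
  row 3: subtract 3×row2 = (0, 0, 0, 4)
step 4: normalize row 3 (÷4) = (0, 0, 0, 1)
  row 0: subtract 4×row3 = (1, 0, 0, 0)
  row 1: subtract 3×row3 = (0, 1, 0, 0)
  row 2: subtract 3×row3 = (0, 0, 1, 0)

rank = 4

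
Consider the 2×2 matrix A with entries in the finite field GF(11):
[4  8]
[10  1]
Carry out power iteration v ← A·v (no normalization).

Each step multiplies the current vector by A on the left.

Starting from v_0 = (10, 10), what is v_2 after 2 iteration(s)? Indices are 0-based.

v_0 = (10, 10).
v_1 = A·v_0 = (10, 0).
v_2 = A·v_1 = (7, 1).

v_2 = (7, 1)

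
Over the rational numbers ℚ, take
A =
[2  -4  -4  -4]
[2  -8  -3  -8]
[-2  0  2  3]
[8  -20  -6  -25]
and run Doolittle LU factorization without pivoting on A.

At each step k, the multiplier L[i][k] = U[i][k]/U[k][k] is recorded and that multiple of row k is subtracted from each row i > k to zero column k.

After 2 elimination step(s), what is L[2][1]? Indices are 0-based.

L[2][1] = 1

[col 0] pivot 2
  R1 -= 1*R0 → (0, -4, 1, -4)  (L[1][0] := 1)
  R2 -= -1*R0 → (0, -4, -2, -1)  (L[2][0] := -1)
  R3 -= 4*R0 → (0, -4, 10, -9)  (L[3][0] := 4)
[col 1] pivot -4
  R2 -= 1*R1 → (0, 0, -3, 3)  (L[2][1] := 1)
  R3 -= 1*R1 → (0, 0, 9, -5)  (L[3][1] := 1)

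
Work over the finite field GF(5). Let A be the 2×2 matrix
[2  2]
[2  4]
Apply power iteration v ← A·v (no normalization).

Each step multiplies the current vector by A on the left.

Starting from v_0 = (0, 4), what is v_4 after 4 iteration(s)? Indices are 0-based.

v_4 = (4, 1)

v_0 = (0, 4).
v_1 = A·v_0 = (3, 1).
v_2 = A·v_1 = (3, 0).
v_3 = A·v_2 = (1, 1).
v_4 = A·v_3 = (4, 1).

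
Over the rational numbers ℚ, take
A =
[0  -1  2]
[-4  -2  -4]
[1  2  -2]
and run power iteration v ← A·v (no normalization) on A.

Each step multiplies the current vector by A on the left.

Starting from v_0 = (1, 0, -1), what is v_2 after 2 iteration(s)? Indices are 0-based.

v_0 = (1, 0, -1).
v_1 = A·v_0 = (-2, 0, 3).
v_2 = A·v_1 = (6, -4, -8).

v_2 = (6, -4, -8)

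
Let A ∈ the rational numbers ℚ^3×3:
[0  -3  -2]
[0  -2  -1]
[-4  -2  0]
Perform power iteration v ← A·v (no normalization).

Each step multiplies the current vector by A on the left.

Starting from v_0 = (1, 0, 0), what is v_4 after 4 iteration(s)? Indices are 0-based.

v_0 = (1, 0, 0).
v_1 = A·v_0 = (0, 0, -4).
v_2 = A·v_1 = (8, 4, 0).
v_3 = A·v_2 = (-12, -8, -40).
v_4 = A·v_3 = (104, 56, 64).

v_4 = (104, 56, 64)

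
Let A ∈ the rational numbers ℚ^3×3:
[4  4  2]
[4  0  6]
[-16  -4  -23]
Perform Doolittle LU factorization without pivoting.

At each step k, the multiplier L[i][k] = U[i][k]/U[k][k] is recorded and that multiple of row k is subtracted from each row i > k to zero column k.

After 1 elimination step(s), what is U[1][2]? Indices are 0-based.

Step 1: pivot at (0,0) is 4.
  row1 ← row1 − (1)·row0  ⇒  L[1][0]=1, U row1=(0, -4, 4)
  row2 ← row2 − (-4)·row0  ⇒  L[2][0]=-4, U row2=(0, 12, -15)

U[1][2] = 4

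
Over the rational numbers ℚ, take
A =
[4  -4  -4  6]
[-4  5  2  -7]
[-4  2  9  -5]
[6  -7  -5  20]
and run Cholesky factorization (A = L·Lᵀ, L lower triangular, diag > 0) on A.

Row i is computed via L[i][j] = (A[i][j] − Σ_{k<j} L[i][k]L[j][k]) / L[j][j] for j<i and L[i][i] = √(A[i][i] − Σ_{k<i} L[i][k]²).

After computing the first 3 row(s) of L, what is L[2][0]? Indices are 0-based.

L[2][0] = -2

Step 1: L[0][0] = √(4) = 2.
  L[1][0] = (-4) / L[0][0] = -2.
Step 2: L[1][1] = √(1) = 1.
  L[2][0] = (-4) / L[0][0] = -2.
  L[2][1] = (-2) / L[1][1] = -2.
Step 3: L[2][2] = √(1) = 1.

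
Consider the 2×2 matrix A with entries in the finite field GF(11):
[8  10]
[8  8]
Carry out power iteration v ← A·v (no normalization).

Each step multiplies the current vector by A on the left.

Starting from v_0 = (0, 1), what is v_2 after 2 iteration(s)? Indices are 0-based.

v_2 = (6, 1)

v_0 = (0, 1).
v_1 = A·v_0 = (10, 8).
v_2 = A·v_1 = (6, 1).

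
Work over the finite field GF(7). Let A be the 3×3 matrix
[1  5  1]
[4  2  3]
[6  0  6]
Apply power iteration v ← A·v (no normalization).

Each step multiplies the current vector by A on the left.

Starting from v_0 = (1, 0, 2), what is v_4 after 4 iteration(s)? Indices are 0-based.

v_4 = (1, 1, 4)

v_0 = (1, 0, 2).
v_1 = A·v_0 = (3, 3, 4).
v_2 = A·v_1 = (1, 2, 0).
v_3 = A·v_2 = (4, 1, 6).
v_4 = A·v_3 = (1, 1, 4).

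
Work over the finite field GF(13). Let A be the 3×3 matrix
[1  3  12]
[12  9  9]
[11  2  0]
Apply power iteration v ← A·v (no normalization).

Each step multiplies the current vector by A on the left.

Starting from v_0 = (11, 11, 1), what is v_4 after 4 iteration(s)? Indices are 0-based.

v_0 = (11, 11, 1).
v_1 = A·v_0 = (4, 6, 0).
v_2 = A·v_1 = (9, 11, 4).
v_3 = A·v_2 = (12, 9, 4).
v_4 = A·v_3 = (9, 1, 7).

v_4 = (9, 1, 7)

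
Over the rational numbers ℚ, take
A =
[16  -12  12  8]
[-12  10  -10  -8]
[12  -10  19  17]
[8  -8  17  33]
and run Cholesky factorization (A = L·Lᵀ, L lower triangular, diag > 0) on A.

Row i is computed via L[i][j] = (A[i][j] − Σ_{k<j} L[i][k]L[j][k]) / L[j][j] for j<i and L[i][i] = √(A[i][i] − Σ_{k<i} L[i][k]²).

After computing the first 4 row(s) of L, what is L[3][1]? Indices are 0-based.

L[3][1] = -2

Step 1: L[0][0] = √(16) = 4.
  L[1][0] = (-12) / L[0][0] = -3.
Step 2: L[1][1] = √(1) = 1.
  L[2][0] = (12) / L[0][0] = 3.
  L[2][1] = (-1) / L[1][1] = -1.
Step 3: L[2][2] = √(9) = 3.
  L[3][0] = (8) / L[0][0] = 2.
  L[3][1] = (-2) / L[1][1] = -2.
  L[3][2] = (9) / L[2][2] = 3.
Step 4: L[3][3] = √(16) = 4.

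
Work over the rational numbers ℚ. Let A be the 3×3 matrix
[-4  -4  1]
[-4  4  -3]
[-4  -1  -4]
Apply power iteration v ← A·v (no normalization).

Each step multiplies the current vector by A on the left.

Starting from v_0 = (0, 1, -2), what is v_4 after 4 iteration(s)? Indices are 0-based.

v_0 = (0, 1, -2).
v_1 = A·v_0 = (-6, 10, 7).
v_2 = A·v_1 = (-9, 43, -14).
v_3 = A·v_2 = (-150, 250, 49).
v_4 = A·v_3 = (-351, 1453, 154).

v_4 = (-351, 1453, 154)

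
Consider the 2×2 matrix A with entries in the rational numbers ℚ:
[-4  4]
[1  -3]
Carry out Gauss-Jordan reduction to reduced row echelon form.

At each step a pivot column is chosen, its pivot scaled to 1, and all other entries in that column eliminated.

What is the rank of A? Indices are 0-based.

rank = 2

step 1: normalize row 0 (÷-4) = (1, -1)
  row 1: subtract 1×row0 = (0, -2)
step 2: normalize row 1 (÷-2) = (0, 1)
  row 0: subtract -1×row1 = (1, 0)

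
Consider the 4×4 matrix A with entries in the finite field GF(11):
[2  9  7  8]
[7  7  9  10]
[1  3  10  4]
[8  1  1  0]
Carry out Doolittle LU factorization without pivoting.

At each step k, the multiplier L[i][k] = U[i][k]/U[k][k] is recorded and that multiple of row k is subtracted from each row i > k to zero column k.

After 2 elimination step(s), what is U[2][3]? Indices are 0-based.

U[2][3] = 2

Step 1: pivot at (0,0) is 2.
  row1 ← row1 − (9)·row0  ⇒  L[1][0]=9, U row1=(0, 3, 1, 4)
  row2 ← row2 − (6)·row0  ⇒  L[2][0]=6, U row2=(0, 4, 1, 0)
  row3 ← row3 − (4)·row0  ⇒  L[3][0]=4, U row3=(0, 9, 6, 1)
Step 2: pivot at (1,1) is 3.
  row2 ← row2 − (5)·row1  ⇒  L[2][1]=5, U row2=(0, 0, 7, 2)
  row3 ← row3 − (3)·row1  ⇒  L[3][1]=3, U row3=(0, 0, 3, 0)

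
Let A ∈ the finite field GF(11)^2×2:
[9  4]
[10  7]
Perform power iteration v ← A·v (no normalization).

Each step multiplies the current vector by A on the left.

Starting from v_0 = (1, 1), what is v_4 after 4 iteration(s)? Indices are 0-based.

v_4 = (8, 6)

v_0 = (1, 1).
v_1 = A·v_0 = (2, 6).
v_2 = A·v_1 = (9, 7).
v_3 = A·v_2 = (10, 7).
v_4 = A·v_3 = (8, 6).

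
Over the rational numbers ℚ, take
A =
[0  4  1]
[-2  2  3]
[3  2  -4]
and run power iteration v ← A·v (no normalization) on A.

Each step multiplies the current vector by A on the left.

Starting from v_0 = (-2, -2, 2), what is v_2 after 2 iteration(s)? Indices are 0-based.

v_0 = (-2, -2, 2).
v_1 = A·v_0 = (-6, 6, -18).
v_2 = A·v_1 = (6, -30, 66).

v_2 = (6, -30, 66)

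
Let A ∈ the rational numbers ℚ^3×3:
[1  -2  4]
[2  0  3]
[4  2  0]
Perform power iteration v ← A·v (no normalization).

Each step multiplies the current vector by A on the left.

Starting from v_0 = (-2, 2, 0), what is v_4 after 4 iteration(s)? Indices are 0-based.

v_0 = (-2, 2, 0).
v_1 = A·v_0 = (-6, -4, -4).
v_2 = A·v_1 = (-14, -24, -32).
v_3 = A·v_2 = (-94, -124, -104).
v_4 = A·v_3 = (-262, -500, -624).

v_4 = (-262, -500, -624)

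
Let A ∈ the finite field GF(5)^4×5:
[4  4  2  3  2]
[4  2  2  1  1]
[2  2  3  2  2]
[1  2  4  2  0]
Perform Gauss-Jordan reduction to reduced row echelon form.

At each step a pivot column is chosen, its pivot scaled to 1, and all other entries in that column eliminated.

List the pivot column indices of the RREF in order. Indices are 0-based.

[1] R0 /= 4  ⇒  (1, 1, 3, 2, 3)
     R1 -= 4·R0  ⇒  (0, 3, 0, 3, 4)
     R2 -= 2·R0  ⇒  (0, 0, 2, 3, 1)
     R3 -= 1·R0  ⇒  (0, 1, 1, 0, 2)
[2] R1 /= 3  ⇒  (0, 1, 0, 1, 3)
     R0 -= 1·R1  ⇒  (1, 0, 3, 1, 0)
     R3 -= 1·R1  ⇒  (0, 0, 1, 4, 4)
[3] R2 /= 2  ⇒  (0, 0, 1, 4, 3)
     R0 -= 3·R2  ⇒  (1, 0, 0, 4, 1)
     R3 -= 1·R2  ⇒  (0, 0, 0, 0, 1)
column 3 empty below row 3
[4] R3 /= 1  ⇒  (0, 0, 0, 0, 1)
     R0 -= 1·R3  ⇒  (1, 0, 0, 4, 0)
     R1 -= 3·R3  ⇒  (0, 1, 0, 1, 0)
     R2 -= 3·R3  ⇒  (0, 0, 1, 4, 0)

pivot columns: 0, 1, 2, 4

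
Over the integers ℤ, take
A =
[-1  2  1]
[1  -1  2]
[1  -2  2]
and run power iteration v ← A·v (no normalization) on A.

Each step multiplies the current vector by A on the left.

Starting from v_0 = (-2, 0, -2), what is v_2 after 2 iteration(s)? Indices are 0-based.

v_2 = (-18, -6, 0)

v_0 = (-2, 0, -2).
v_1 = A·v_0 = (0, -6, -6).
v_2 = A·v_1 = (-18, -6, 0).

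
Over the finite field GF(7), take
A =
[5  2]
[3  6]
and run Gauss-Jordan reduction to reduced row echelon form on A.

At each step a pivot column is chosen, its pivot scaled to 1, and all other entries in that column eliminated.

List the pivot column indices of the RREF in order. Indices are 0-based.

pivot(0,0)=5: scale R0 → (1, 6)
  clear (1,0): R1 −= (3)R0 → (0, 2)
pivot(1,1)=2: scale R1 → (0, 1)
  clear (0,1): R0 −= (6)R1 → (1, 0)

pivot columns: 0, 1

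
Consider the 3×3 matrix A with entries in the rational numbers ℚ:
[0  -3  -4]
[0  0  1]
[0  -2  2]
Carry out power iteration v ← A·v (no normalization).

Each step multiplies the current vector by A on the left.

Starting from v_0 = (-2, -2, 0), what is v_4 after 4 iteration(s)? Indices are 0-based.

v_4 = (-56, 8, 0)

v_0 = (-2, -2, 0).
v_1 = A·v_0 = (6, 0, 4).
v_2 = A·v_1 = (-16, 4, 8).
v_3 = A·v_2 = (-44, 8, 8).
v_4 = A·v_3 = (-56, 8, 0).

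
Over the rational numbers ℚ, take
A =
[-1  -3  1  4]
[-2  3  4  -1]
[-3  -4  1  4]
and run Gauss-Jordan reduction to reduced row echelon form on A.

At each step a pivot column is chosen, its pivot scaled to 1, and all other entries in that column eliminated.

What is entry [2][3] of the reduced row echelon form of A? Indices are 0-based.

M[2][3] = 27/28

[1] R0 /= -1  ⇒  (1, 3, -1, -4)
     R1 -= -2·R0  ⇒  (0, 9, 2, -9)
     R2 -= -3·R0  ⇒  (0, 5, -2, -8)
[2] R1 /= 9  ⇒  (0, 1, 2/9, -1)
     R0 -= 3·R1  ⇒  (1, 0, -5/3, -1)
     R2 -= 5·R1  ⇒  (0, 0, -28/9, -3)
[3] R2 /= -28/9  ⇒  (0, 0, 1, 27/28)
     R0 -= -5/3·R2  ⇒  (1, 0, 0, 17/28)
     R1 -= 2/9·R2  ⇒  (0, 1, 0, -17/14)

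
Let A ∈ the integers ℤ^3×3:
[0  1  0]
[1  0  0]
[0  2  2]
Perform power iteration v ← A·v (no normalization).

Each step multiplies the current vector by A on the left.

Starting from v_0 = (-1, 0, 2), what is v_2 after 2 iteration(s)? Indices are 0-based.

v_0 = (-1, 0, 2).
v_1 = A·v_0 = (0, -1, 4).
v_2 = A·v_1 = (-1, 0, 6).

v_2 = (-1, 0, 6)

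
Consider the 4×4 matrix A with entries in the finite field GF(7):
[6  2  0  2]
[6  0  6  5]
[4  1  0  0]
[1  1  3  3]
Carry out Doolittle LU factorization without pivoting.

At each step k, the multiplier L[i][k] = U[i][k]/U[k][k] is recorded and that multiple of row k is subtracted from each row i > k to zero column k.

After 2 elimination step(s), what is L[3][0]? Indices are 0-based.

k=0: U[0][0]=6
  eliminate (1,0): mult=1, new row 1: (0, 5, 6, 3); set L[1][0]=1
  eliminate (2,0): mult=3, new row 2: (0, 2, 0, 1); set L[2][0]=3
  eliminate (3,0): mult=6, new row 3: (0, 3, 3, 5); set L[3][0]=6
k=1: U[1][1]=5
  eliminate (2,1): mult=6, new row 2: (0, 0, 6, 4); set L[2][1]=6
  eliminate (3,1): mult=2, new row 3: (0, 0, 5, 6); set L[3][1]=2

L[3][0] = 6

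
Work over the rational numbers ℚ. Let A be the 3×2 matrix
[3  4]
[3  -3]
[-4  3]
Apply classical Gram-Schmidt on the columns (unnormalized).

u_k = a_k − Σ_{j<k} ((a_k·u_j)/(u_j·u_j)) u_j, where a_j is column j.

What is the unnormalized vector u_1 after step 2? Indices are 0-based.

u_1 = (163/34, -75/34, 33/17)

Step 1: u_0 = a_0 = (3, 3, -4).
Step 2: u_1 = a_1 − (-9/34)·u_0 = (163/34, -75/34, 33/17).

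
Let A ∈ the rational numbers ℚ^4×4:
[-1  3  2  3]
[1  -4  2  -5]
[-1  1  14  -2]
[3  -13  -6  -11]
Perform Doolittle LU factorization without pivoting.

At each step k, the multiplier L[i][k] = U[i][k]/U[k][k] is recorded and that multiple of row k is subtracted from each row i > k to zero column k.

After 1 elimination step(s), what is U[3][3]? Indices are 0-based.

U[3][3] = -2

[col 0] pivot -1
  R1 -= -1*R0 → (0, -1, 4, -2)  (L[1][0] := -1)
  R2 -= 1*R0 → (0, -2, 12, -5)  (L[2][0] := 1)
  R3 -= -3*R0 → (0, -4, 0, -2)  (L[3][0] := -3)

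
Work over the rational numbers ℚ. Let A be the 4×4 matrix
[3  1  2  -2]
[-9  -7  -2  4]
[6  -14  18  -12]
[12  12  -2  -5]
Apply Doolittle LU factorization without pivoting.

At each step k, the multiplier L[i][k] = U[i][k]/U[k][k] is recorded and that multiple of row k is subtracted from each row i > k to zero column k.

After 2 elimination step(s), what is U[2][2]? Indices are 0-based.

U[2][2] = -2

Step 1: pivot at (0,0) is 3.
  row1 ← row1 − (-3)·row0  ⇒  L[1][0]=-3, U row1=(0, -4, 4, -2)
  row2 ← row2 − (2)·row0  ⇒  L[2][0]=2, U row2=(0, -16, 14, -8)
  row3 ← row3 − (4)·row0  ⇒  L[3][0]=4, U row3=(0, 8, -10, 3)
Step 2: pivot at (1,1) is -4.
  row2 ← row2 − (4)·row1  ⇒  L[2][1]=4, U row2=(0, 0, -2, 0)
  row3 ← row3 − (-2)·row1  ⇒  L[3][1]=-2, U row3=(0, 0, -2, -1)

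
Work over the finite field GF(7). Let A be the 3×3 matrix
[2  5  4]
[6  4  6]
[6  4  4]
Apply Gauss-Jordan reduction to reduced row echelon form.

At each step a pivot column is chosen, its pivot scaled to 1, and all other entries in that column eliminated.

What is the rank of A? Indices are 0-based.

rank = 3

[1] R0 /= 2  ⇒  (1, 6, 2)
     R1 -= 6·R0  ⇒  (0, 3, 1)
     R2 -= 6·R0  ⇒  (0, 3, 6)
[2] R1 /= 3  ⇒  (0, 1, 5)
     R0 -= 6·R1  ⇒  (1, 0, 0)
     R2 -= 3·R1  ⇒  (0, 0, 5)
[3] R2 /= 5  ⇒  (0, 0, 1)
     R1 -= 5·R2  ⇒  (0, 1, 0)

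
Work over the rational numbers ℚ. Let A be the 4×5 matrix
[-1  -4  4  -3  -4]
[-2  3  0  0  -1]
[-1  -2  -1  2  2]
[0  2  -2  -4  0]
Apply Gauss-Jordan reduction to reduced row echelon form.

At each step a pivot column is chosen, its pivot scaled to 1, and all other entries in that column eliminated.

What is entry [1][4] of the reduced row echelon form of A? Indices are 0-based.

pivot(0,0)=-1: scale R0 → (1, 4, -4, 3, 4)
  clear (1,0): R1 −= (-2)R0 → (0, 11, -8, 6, 7)
  clear (2,0): R2 −= (-1)R0 → (0, 2, -5, 5, 6)
pivot(1,1)=11: scale R1 → (0, 1, -8/11, 6/11, 7/11)
  clear (0,1): R0 −= (4)R1 → (1, 0, -12/11, 9/11, 16/11)
  clear (2,1): R2 −= (2)R1 → (0, 0, -39/11, 43/11, 52/11)
  clear (3,1): R3 −= (2)R1 → (0, 0, -6/11, -56/11, -14/11)
pivot(2,2)=-39/11: scale R2 → (0, 0, 1, -43/39, -4/3)
  clear (0,2): R0 −= (-12/11)R2 → (1, 0, 0, -5/13, 0)
  clear (1,2): R1 −= (-8/11)R2 → (0, 1, 0, -10/39, -1/3)
  clear (3,2): R3 −= (-6/11)R2 → (0, 0, 0, -74/13, -2)
pivot(3,3)=-74/13: scale R3 → (0, 0, 0, 1, 13/37)
  clear (0,3): R0 −= (-5/13)R3 → (1, 0, 0, 0, 5/37)
  clear (1,3): R1 −= (-10/39)R3 → (0, 1, 0, 0, -9/37)
  clear (2,3): R2 −= (-43/39)R3 → (0, 0, 1, 0, -35/37)

M[1][4] = -9/37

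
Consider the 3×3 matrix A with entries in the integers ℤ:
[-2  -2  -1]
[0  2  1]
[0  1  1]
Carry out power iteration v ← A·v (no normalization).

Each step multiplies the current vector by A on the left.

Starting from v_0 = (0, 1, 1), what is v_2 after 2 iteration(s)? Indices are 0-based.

v_2 = (-2, 8, 5)

v_0 = (0, 1, 1).
v_1 = A·v_0 = (-3, 3, 2).
v_2 = A·v_1 = (-2, 8, 5).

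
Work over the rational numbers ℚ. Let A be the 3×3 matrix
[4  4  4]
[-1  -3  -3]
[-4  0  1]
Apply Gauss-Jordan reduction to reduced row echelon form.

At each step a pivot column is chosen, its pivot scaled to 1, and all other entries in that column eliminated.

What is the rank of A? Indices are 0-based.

[1] R0 /= 4  ⇒  (1, 1, 1)
     R1 -= -1·R0  ⇒  (0, -2, -2)
     R2 -= -4·R0  ⇒  (0, 4, 5)
[2] R1 /= -2  ⇒  (0, 1, 1)
     R0 -= 1·R1  ⇒  (1, 0, 0)
     R2 -= 4·R1  ⇒  (0, 0, 1)
[3] R2 /= 1  ⇒  (0, 0, 1)
     R1 -= 1·R2  ⇒  (0, 1, 0)

rank = 3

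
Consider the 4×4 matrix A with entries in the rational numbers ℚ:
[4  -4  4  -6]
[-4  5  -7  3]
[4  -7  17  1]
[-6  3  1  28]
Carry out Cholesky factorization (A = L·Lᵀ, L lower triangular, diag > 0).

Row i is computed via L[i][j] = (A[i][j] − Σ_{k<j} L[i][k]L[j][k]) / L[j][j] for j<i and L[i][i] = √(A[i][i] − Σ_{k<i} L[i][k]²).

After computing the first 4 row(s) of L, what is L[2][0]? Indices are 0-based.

L[2][0] = 2

Step 1: L[0][0] = √(4) = 2.
  L[1][0] = (-4) / L[0][0] = -2.
Step 2: L[1][1] = √(1) = 1.
  L[2][0] = (4) / L[0][0] = 2.
  L[2][1] = (-3) / L[1][1] = -3.
Step 3: L[2][2] = √(4) = 2.
  L[3][0] = (-6) / L[0][0] = -3.
  L[3][1] = (-3) / L[1][1] = -3.
  L[3][2] = (-2) / L[2][2] = -1.
Step 4: L[3][3] = √(9) = 3.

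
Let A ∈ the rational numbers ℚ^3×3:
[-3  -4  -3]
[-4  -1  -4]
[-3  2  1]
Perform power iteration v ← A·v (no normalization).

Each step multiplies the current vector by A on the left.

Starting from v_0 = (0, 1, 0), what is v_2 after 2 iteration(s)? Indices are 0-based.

v_0 = (0, 1, 0).
v_1 = A·v_0 = (-4, -1, 2).
v_2 = A·v_1 = (10, 9, 12).

v_2 = (10, 9, 12)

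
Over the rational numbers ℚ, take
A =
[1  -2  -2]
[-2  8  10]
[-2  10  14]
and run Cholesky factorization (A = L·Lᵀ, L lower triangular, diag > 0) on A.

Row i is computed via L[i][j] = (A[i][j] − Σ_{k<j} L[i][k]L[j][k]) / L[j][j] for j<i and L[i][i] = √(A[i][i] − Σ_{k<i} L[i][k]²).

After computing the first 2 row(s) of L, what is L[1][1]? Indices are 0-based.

L[1][1] = 2

Step 1: L[0][0] = √(1) = 1.
  L[1][0] = (-2) / L[0][0] = -2.
Step 2: L[1][1] = √(4) = 2.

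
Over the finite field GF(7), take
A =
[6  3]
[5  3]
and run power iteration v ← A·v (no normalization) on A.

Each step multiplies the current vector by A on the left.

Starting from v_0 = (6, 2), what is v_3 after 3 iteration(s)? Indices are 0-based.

v_0 = (6, 2).
v_1 = A·v_0 = (0, 1).
v_2 = A·v_1 = (3, 3).
v_3 = A·v_2 = (6, 3).

v_3 = (6, 3)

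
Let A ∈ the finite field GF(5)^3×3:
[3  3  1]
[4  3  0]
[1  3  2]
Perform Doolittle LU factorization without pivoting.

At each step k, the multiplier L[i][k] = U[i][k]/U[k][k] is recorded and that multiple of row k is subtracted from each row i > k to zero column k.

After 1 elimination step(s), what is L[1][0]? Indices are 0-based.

L[1][0] = 3

k=0: U[0][0]=3
  eliminate (1,0): mult=3, new row 1: (0, 4, 2); set L[1][0]=3
  eliminate (2,0): mult=2, new row 2: (0, 2, 0); set L[2][0]=2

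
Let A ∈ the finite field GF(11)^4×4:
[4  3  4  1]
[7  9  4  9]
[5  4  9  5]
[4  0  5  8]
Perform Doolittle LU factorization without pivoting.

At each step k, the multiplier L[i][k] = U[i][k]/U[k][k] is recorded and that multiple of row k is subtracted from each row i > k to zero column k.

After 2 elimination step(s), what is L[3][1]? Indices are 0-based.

[col 0] pivot 4
  R1 -= 10*R0 → (0, 1, 8, 10)  (L[1][0] := 10)
  R2 -= 4*R0 → (0, 3, 4, 1)  (L[2][0] := 4)
  R3 -= 1*R0 → (0, 8, 1, 7)  (L[3][0] := 1)
[col 1] pivot 1
  R2 -= 3*R1 → (0, 0, 2, 4)  (L[2][1] := 3)
  R3 -= 8*R1 → (0, 0, 3, 4)  (L[3][1] := 8)

L[3][1] = 8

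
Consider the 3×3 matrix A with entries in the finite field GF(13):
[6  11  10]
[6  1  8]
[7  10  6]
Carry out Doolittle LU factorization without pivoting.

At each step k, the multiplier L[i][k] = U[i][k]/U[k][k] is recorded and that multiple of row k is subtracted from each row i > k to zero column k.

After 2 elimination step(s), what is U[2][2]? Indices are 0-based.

U[2][2] = 4

[col 0] pivot 6
  R1 -= 1*R0 → (0, 3, 11)  (L[1][0] := 1)
  R2 -= 12*R0 → (0, 8, 3)  (L[2][0] := 12)
[col 1] pivot 3
  R2 -= 7*R1 → (0, 0, 4)  (L[2][1] := 7)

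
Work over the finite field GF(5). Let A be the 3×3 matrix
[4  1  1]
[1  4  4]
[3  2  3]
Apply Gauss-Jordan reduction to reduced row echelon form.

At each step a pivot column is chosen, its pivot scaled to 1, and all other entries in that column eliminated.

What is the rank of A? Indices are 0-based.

rank = 2

[1] R0 /= 4  ⇒  (1, 4, 4)
     R1 -= 1·R0  ⇒  (0, 0, 0)
     R2 -= 3·R0  ⇒  (0, 0, 1)
column 1 empty below row 1
[2] R1 <-> R2
[2] R1 /= 1  ⇒  (0, 0, 1)
     R0 -= 4·R1  ⇒  (1, 4, 0)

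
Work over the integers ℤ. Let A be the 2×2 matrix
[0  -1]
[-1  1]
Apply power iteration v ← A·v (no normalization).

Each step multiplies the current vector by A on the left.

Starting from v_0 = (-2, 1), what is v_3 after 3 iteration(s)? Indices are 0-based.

v_3 = (-4, 7)

v_0 = (-2, 1).
v_1 = A·v_0 = (-1, 3).
v_2 = A·v_1 = (-3, 4).
v_3 = A·v_2 = (-4, 7).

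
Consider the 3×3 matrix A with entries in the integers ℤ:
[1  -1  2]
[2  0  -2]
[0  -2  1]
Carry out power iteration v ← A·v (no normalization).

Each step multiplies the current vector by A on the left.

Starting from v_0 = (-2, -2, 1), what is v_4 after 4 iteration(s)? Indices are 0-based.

v_0 = (-2, -2, 1).
v_1 = A·v_0 = (2, -6, 5).
v_2 = A·v_1 = (18, -6, 17).
v_3 = A·v_2 = (58, 2, 29).
v_4 = A·v_3 = (114, 58, 25).

v_4 = (114, 58, 25)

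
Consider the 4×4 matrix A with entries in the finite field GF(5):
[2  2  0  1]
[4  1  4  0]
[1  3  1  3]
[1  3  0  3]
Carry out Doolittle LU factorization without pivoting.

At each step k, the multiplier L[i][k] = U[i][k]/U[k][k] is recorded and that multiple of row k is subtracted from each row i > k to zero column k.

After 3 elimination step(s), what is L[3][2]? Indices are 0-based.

k=0: U[0][0]=2
  eliminate (1,0): mult=2, new row 1: (0, 2, 4, 3); set L[1][0]=2
  eliminate (2,0): mult=3, new row 2: (0, 2, 1, 0); set L[2][0]=3
  eliminate (3,0): mult=3, new row 3: (0, 2, 0, 0); set L[3][0]=3
k=1: U[1][1]=2
  eliminate (2,1): mult=1, new row 2: (0, 0, 2, 2); set L[2][1]=1
  eliminate (3,1): mult=1, new row 3: (0, 0, 1, 2); set L[3][1]=1
k=2: U[2][2]=2
  eliminate (3,2): mult=3, new row 3: (0, 0, 0, 1); set L[3][2]=3

L[3][2] = 3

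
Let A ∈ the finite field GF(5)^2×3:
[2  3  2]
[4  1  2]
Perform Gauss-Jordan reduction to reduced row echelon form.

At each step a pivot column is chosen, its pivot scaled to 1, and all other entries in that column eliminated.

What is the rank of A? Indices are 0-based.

rank = 2

[1] R0 /= 2  ⇒  (1, 4, 1)
     R1 -= 4·R0  ⇒  (0, 0, 3)
column 1 empty below row 1
[2] R1 /= 3  ⇒  (0, 0, 1)
     R0 -= 1·R1  ⇒  (1, 4, 0)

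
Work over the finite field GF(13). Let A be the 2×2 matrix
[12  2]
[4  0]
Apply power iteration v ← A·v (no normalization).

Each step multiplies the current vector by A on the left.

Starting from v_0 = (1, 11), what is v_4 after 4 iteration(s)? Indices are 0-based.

v_0 = (1, 11).
v_1 = A·v_0 = (8, 4).
v_2 = A·v_1 = (0, 6).
v_3 = A·v_2 = (12, 0).
v_4 = A·v_3 = (1, 9).

v_4 = (1, 9)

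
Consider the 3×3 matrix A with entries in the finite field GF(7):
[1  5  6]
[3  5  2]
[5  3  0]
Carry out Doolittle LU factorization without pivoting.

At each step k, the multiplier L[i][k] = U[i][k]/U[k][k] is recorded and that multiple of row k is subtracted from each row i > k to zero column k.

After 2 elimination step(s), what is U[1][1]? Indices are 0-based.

k=0: U[0][0]=1
  eliminate (1,0): mult=3, new row 1: (0, 4, 5); set L[1][0]=3
  eliminate (2,0): mult=5, new row 2: (0, 6, 5); set L[2][0]=5
k=1: U[1][1]=4
  eliminate (2,1): mult=5, new row 2: (0, 0, 1); set L[2][1]=5

U[1][1] = 4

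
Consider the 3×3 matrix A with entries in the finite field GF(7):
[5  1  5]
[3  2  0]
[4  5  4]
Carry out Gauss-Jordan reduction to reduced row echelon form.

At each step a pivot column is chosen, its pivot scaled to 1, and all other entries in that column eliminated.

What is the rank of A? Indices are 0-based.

rank = 2

[1] R0 /= 5  ⇒  (1, 3, 1)
     R1 -= 3·R0  ⇒  (0, 0, 4)
     R2 -= 4·R0  ⇒  (0, 0, 0)
column 1 empty below row 1
[2] R1 /= 4  ⇒  (0, 0, 1)
     R0 -= 1·R1  ⇒  (1, 3, 0)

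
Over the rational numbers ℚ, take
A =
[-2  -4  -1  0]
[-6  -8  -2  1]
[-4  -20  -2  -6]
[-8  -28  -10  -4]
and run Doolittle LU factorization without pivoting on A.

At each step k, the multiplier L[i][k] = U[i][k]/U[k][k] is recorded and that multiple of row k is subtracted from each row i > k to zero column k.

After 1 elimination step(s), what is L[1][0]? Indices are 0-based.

L[1][0] = 3

Step 1: pivot at (0,0) is -2.
  row1 ← row1 − (3)·row0  ⇒  L[1][0]=3, U row1=(0, 4, 1, 1)
  row2 ← row2 − (2)·row0  ⇒  L[2][0]=2, U row2=(0, -12, 0, -6)
  row3 ← row3 − (4)·row0  ⇒  L[3][0]=4, U row3=(0, -12, -6, -4)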